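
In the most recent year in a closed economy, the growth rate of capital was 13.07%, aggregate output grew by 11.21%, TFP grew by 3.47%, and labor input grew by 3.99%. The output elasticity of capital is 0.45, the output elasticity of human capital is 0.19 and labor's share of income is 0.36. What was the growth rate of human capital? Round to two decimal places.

Labor's share = 1 − 0.45 − 0.19 = 0.36.
gY = gA + 0.45×13.07 + 0.36×3.99 + 0.19×g.
0.19×g = 11.21 − 3.47 − 7.3179 = 0.4221.
g = 0.4221 / 0.19 = 2.2216%.

2.22%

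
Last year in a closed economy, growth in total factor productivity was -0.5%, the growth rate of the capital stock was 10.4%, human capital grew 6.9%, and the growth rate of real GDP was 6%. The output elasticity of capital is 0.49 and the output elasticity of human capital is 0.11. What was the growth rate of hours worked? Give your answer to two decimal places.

Labor's share = 1 − 0.49 − 0.11 = 0.4.
gY = gA + 0.49×10.4 + 0.11×6.9 + 0.4×g.
0.4×g = 6 + 0.5 − 5.855 = 0.645.
g = 0.645 / 0.4 = 1.6125%.

1.61%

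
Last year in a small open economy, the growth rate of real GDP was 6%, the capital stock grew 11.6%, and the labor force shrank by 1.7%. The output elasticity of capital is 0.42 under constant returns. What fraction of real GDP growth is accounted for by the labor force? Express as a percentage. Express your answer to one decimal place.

The labor force accounted for -16.4% of growth.

Labor's share = 1 − 0.42 = 0.58.
The labor force contributed 0.58 × (-1.7) = -0.986 pp.
Share of growth = -0.986 / 6 × 100 = -16.433%.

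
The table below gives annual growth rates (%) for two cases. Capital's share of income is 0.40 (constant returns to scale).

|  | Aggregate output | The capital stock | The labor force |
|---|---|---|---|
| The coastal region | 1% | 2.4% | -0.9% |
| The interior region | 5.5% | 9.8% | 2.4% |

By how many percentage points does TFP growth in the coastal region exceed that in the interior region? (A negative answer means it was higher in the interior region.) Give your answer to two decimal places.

0.44 percentage points

Labor's share = 1 − 0.4 = 0.6.
The coastal region: TFP = 1 − 0.96 + 0.54 = 0.58%.
The interior region: TFP = 5.5 − 3.92 − 1.44 = 0.14%.
Difference = 0.58 − (0.14) = 0.44 pp.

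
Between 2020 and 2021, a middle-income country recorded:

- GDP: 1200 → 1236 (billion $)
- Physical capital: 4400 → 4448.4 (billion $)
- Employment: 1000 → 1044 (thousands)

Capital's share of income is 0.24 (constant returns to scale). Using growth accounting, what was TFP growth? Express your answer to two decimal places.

-0.61%

GDP growth = (1236 − 1200) / 1200 = 3%.
Physical capital growth = (4448.4 − 4400) / 4400 = 1.1%.
Employment growth = (1044 − 1000) / 1000 = 4.4%.
Labor's share = 1 − 0.24 = 0.76.
Physical capital: 0.24 × 1.1 = 0.264 pp.
Employment: 0.76 × 4.4 = 3.344 pp.
TFP growth = 3 − 3.608 = -0.608%.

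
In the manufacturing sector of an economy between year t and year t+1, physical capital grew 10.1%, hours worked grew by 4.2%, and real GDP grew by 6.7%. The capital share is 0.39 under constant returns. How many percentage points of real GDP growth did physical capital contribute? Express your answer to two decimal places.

Contribution = share × growth = 0.39 × 10.1 = 3.939 pp.

3.94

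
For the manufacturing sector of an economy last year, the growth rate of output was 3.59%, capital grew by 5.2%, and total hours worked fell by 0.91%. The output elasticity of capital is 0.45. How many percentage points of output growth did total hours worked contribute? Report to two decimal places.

Labor's share = 1 − 0.45 = 0.55.
Contribution = share × growth = 0.55 × (-0.91) = -0.5005 pp.

-0.50 pp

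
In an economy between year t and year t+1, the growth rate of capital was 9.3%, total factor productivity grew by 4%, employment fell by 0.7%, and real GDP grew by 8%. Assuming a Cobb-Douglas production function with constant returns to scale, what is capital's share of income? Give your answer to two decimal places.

gY = gA + α·gK + (1−α)·gL, so gY − gA − gL = α(gK − gL).
8 − 4 + 0.7 = α × (9.3 − (-0.7)).
4.7 = 10 α, so α = 0.47.

α = 0.47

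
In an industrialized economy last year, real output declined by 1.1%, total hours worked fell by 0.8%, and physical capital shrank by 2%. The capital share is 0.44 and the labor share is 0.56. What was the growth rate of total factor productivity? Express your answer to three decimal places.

0.228%

Labor's share = 1 − 0.44 = 0.56.
Physical capital: 0.44 × (-2) = -0.88 pp.
Total hours worked: 0.56 × (-0.8) = -0.448 pp.
TFP growth = -1.1 + 1.328 = 0.228%.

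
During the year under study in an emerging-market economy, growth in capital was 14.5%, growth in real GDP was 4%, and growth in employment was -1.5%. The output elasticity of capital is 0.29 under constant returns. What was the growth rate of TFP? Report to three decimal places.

TFP growth was 0.860%.

Labor's share = 1 − 0.29 = 0.71.
Capital: 0.29 × 14.5 = 4.205 pp.
Employment: 0.71 × (-1.5) = -1.065 pp.
TFP growth = 4 − 3.14 = 0.86%.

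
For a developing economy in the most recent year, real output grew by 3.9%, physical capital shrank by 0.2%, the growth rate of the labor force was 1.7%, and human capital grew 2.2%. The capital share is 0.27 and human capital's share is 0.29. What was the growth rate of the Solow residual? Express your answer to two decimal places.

Labor's share = 1 − 0.27 − 0.29 = 0.44.
Physical capital: 0.27 × (-0.2) = -0.054 pp.
Human capital: 0.29 × 2.2 = 0.638 pp.
The labor force: 0.44 × 1.7 = 0.748 pp.
TFP growth = 3.9 − 1.332 = 2.568%.

The Solow residual grew 2.57%.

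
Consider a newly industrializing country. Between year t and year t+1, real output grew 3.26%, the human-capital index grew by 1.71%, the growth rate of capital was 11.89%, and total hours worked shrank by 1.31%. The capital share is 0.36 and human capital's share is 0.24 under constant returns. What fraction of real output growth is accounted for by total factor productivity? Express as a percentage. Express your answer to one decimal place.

Total factor productivity accounted for -27.8% of growth.

Labor's share = 1 − 0.36 − 0.24 = 0.4.
Capital: 0.36 × 11.89 = 4.2804 pp.
The human-capital index: 0.24 × 1.71 = 0.4104 pp.
Total hours worked: 0.4 × (-1.31) = -0.524 pp.
TFP growth = 3.26 − 4.1668 = -0.9068%.
TFP share of growth = -0.9068 / 3.26 × 100 = -27.816%.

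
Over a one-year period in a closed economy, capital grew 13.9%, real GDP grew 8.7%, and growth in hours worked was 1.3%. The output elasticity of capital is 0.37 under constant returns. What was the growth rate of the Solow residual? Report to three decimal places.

2.738%

Labor's share = 1 − 0.37 = 0.63.
Capital: 0.37 × 13.9 = 5.143 pp.
Hours worked: 0.63 × 1.3 = 0.819 pp.
TFP growth = 8.7 − 5.962 = 2.738%.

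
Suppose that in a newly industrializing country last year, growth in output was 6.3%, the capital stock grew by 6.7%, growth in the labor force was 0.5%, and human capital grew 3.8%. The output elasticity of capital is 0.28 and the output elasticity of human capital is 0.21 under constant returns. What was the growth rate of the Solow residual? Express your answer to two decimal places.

3.37%

Labor's share = 1 − 0.28 − 0.21 = 0.51.
The capital stock: 0.28 × 6.7 = 1.876 pp.
Human capital: 0.21 × 3.8 = 0.798 pp.
The labor force: 0.51 × 0.5 = 0.255 pp.
TFP growth = 6.3 − 2.929 = 3.371%.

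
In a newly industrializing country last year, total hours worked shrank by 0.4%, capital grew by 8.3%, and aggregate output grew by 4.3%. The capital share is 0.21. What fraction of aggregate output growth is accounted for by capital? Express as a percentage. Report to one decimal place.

Capital accounted for 40.5% of growth.

Capital contributed 0.21 × 8.3 = 1.743 pp.
Share of growth = 1.743 / 4.3 × 100 = 40.535%.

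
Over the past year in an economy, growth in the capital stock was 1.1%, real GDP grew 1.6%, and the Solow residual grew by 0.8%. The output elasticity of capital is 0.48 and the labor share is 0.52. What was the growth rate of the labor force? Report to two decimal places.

Labor's share = 1 − 0.48 = 0.52.
gY = gA + 0.48×1.1 + 0.52×g.
0.52×g = 1.6 − 0.8 − 0.528 = 0.272.
g = 0.272 / 0.52 = 0.5231%.

0.52%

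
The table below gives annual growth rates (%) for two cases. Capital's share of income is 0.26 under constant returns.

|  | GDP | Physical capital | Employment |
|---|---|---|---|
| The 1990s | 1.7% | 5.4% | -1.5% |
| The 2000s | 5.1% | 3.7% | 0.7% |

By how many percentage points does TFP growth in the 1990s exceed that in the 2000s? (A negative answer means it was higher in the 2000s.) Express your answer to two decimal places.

Labor's share = 1 − 0.26 = 0.74.
The 1990s: TFP = 1.7 − 1.404 + 1.11 = 1.406%.
The 2000s: TFP = 5.1 − 0.962 − 0.518 = 3.62%.
Difference = 1.406 − (3.62) = -2.214 pp.

-2.21 percentage points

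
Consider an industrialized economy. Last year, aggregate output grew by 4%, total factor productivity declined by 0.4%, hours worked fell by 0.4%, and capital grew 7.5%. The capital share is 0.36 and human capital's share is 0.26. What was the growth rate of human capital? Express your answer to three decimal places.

7.123%

Labor's share = 1 − 0.36 − 0.26 = 0.38.
gY = gA + 0.36×7.5 + 0.38×(-0.4) + 0.26×g.
0.26×g = 4 + 0.4 − 2.548 = 1.852.
g = 1.852 / 0.26 = 7.12308%.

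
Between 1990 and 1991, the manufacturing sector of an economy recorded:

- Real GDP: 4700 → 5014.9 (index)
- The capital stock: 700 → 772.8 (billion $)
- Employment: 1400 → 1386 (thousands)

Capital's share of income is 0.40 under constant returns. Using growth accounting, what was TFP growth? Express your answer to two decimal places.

Real GDP growth = (5014.9 − 4700) / 4700 = 6.7%.
The capital stock growth = (772.8 − 700) / 700 = 10.4%.
Employment growth = (1386 − 1400) / 1400 = -1%.
Labor's share = 1 − 0.4 = 0.6.
The capital stock: 0.4 × 10.4 = 4.16 pp.
Employment: 0.6 × (-1) = -0.6 pp.
TFP growth = 6.7 − 3.56 = 3.14%.

3.14%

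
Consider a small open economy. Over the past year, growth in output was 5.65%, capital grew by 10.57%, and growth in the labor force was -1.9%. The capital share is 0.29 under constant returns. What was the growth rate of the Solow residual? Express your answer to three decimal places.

3.934%

Labor's share = 1 − 0.29 = 0.71.
Capital: 0.29 × 10.57 = 3.0653 pp.
The labor force: 0.71 × (-1.9) = -1.349 pp.
TFP growth = 5.65 − 1.7163 = 3.9337%.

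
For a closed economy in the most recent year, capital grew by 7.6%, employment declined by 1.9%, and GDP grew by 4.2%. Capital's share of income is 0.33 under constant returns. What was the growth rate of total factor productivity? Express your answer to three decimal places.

Labor's share = 1 − 0.33 = 0.67.
Capital: 0.33 × 7.6 = 2.508 pp.
Employment: 0.67 × (-1.9) = -1.273 pp.
TFP growth = 4.2 − 1.235 = 2.965%.

Total factor productivity growth was 2.965%.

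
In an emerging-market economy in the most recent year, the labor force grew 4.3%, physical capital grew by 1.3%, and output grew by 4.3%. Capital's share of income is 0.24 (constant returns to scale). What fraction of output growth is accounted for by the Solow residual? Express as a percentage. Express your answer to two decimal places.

Labor's share = 1 − 0.24 = 0.76.
Physical capital: 0.24 × 1.3 = 0.312 pp.
The labor force: 0.76 × 4.3 = 3.268 pp.
TFP growth = 4.3 − 3.58 = 0.72%.
TFP share of growth = 0.72 / 4.3 × 100 = 16.7442%.

16.74%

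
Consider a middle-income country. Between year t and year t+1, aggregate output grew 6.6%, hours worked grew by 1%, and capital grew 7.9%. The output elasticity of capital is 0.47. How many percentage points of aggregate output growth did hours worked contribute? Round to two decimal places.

0.53

Labor's share = 1 − 0.47 = 0.53.
Contribution = share × growth = 0.53 × 1 = 0.53 pp.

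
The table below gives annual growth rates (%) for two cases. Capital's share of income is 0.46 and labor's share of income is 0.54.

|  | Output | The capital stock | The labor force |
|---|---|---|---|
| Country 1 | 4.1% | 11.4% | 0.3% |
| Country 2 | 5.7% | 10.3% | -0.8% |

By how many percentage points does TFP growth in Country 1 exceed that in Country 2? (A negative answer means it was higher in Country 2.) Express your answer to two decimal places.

-2.70 percentage points

Labor's share = 1 − 0.46 = 0.54.
Country 1: TFP = 4.1 − 5.244 − 0.162 = -1.306%.
Country 2: TFP = 5.7 − 4.738 + 0.432 = 1.394%.
Difference = -1.306 − (1.394) = -2.7 pp.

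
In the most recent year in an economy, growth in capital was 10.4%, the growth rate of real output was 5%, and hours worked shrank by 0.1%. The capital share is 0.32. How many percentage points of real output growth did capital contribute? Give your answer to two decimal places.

3.33

Contribution = share × growth = 0.32 × 10.4 = 3.328 pp.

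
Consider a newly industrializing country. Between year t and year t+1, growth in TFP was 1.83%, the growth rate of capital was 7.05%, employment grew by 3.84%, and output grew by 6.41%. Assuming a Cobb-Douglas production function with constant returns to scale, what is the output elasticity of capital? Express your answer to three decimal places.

The output elasticity of capital is 0.231.

gY = gA + α·gK + (1−α)·gL, so gY − gA − gL = α(gK − gL).
6.41 − 1.83 − 3.84 = α × (7.05 − 3.84).
0.74 = 3.21 α, so α = 0.23053.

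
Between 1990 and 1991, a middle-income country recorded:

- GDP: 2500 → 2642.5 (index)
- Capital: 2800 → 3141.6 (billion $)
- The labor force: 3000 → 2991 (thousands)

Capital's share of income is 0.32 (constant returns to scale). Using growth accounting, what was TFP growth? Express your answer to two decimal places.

2.00%

GDP growth = (2642.5 − 2500) / 2500 = 5.7%.
Capital growth = (3141.6 − 2800) / 2800 = 12.2%.
The labor force growth = (2991 − 3000) / 3000 = -0.3%.
Labor's share = 1 − 0.32 = 0.68.
Capital: 0.32 × 12.2 = 3.904 pp.
The labor force: 0.68 × (-0.3) = -0.204 pp.
TFP growth = 5.7 − 3.7 = 2%.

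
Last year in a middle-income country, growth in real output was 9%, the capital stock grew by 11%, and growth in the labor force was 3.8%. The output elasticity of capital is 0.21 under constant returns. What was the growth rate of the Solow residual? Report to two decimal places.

3.69%

Labor's share = 1 − 0.21 = 0.79.
The capital stock: 0.21 × 11 = 2.31 pp.
The labor force: 0.79 × 3.8 = 3.002 pp.
TFP growth = 9 − 5.312 = 3.688%.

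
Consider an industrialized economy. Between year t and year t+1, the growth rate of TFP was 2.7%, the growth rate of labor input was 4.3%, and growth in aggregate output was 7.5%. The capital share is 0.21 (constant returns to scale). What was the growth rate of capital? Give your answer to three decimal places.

Labor's share = 1 − 0.21 = 0.79.
gY = gA + 0.79×4.3 + 0.21×g.
0.21×g = 7.5 − 2.7 − 3.397 = 1.403.
g = 1.403 / 0.21 = 6.68095%.

Capital growth was 6.681%.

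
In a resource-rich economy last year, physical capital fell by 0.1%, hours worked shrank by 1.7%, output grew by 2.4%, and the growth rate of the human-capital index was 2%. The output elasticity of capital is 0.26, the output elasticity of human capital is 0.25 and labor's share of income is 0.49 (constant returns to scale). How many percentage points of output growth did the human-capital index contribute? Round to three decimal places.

Contribution = share × growth = 0.25 × 2 = 0.5 pp.

0.500 percentage points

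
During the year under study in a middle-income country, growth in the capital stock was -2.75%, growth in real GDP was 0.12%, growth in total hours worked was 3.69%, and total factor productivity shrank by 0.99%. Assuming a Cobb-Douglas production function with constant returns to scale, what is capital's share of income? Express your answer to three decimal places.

gY = gA + α·gK + (1−α)·gL, so gY − gA − gL = α(gK − gL).
0.12 + 0.99 − 3.69 = α × (-2.75 − 3.69).
-2.58 = -6.44 α, so α = 0.40062.

0.401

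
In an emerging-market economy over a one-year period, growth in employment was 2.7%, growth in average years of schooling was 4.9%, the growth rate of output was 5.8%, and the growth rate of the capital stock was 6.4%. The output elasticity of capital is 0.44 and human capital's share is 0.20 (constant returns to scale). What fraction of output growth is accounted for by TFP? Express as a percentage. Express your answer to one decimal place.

TFP accounted for 17.8% of growth.

Labor's share = 1 − 0.44 − 0.2 = 0.36.
The capital stock: 0.44 × 6.4 = 2.816 pp.
Average years of schooling: 0.2 × 4.9 = 0.98 pp.
Employment: 0.36 × 2.7 = 0.972 pp.
TFP growth = 5.8 − 4.768 = 1.032%.
TFP share of growth = 1.032 / 5.8 × 100 = 17.793%.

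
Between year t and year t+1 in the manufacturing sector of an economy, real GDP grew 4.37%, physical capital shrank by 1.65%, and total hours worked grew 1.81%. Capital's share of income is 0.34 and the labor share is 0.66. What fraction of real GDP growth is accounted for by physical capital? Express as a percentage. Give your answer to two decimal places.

Physical capital accounted for -12.84% of growth.

Physical capital contributed 0.34 × (-1.65) = -0.561 pp.
Share of growth = -0.561 / 4.37 × 100 = -12.8375%.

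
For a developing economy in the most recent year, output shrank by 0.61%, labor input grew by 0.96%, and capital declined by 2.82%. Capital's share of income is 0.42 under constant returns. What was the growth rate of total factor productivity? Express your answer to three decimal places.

Labor's share = 1 − 0.42 = 0.58.
Capital: 0.42 × (-2.82) = -1.1844 pp.
Labor input: 0.58 × 0.96 = 0.5568 pp.
TFP growth = -0.61 + 0.6276 = 0.0176%.

0.018%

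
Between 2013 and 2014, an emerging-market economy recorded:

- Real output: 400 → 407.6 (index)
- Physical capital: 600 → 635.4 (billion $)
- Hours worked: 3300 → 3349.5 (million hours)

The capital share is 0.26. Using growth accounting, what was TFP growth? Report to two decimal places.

-0.74%

Real output growth = (407.6 − 400) / 400 = 1.9%.
Physical capital growth = (635.4 − 600) / 600 = 5.9%.
Hours worked growth = (3349.5 − 3300) / 3300 = 1.5%.
Labor's share = 1 − 0.26 = 0.74.
Physical capital: 0.26 × 5.9 = 1.534 pp.
Hours worked: 0.74 × 1.5 = 1.11 pp.
TFP growth = 1.9 − 2.644 = -0.744%.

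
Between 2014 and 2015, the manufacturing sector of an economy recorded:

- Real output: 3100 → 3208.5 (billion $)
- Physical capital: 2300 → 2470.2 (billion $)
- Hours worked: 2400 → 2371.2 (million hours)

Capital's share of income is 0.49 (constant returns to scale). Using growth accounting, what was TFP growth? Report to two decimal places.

Real output growth = (3208.5 − 3100) / 3100 = 3.5%.
Physical capital growth = (2470.2 − 2300) / 2300 = 7.4%.
Hours worked growth = (2371.2 − 2400) / 2400 = -1.2%.
Labor's share = 1 − 0.49 = 0.51.
Physical capital: 0.49 × 7.4 = 3.626 pp.
Hours worked: 0.51 × (-1.2) = -0.612 pp.
TFP growth = 3.5 − 3.014 = 0.486%.

0.49%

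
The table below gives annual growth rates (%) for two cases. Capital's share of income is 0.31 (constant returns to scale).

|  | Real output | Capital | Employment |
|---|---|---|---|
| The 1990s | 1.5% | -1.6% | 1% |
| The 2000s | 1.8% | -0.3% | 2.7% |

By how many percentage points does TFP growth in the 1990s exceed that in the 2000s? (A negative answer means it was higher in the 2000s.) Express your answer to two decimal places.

1.28 percentage points

Labor's share = 1 − 0.31 = 0.69.
The 1990s: TFP = 1.5 + 0.496 − 0.69 = 1.306%.
The 2000s: TFP = 1.8 + 0.093 − 1.863 = 0.03%.
Difference = 1.306 − (0.03) = 1.276 pp.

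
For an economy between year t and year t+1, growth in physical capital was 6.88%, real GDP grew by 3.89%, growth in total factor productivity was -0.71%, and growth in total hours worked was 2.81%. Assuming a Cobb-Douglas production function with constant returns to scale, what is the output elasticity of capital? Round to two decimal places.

gY = gA + α·gK + (1−α)·gL, so gY − gA − gL = α(gK − gL).
3.89 + 0.71 − 2.81 = α × (6.88 − 2.81).
1.79 = 4.07 α, so α = 0.4398.

0.44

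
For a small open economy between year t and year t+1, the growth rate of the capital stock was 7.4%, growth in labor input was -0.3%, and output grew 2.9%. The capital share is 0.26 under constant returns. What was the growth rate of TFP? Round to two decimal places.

Labor's share = 1 − 0.26 = 0.74.
The capital stock: 0.26 × 7.4 = 1.924 pp.
Labor input: 0.74 × (-0.3) = -0.222 pp.
TFP growth = 2.9 − 1.702 = 1.198%.

TFP grew 1.20%.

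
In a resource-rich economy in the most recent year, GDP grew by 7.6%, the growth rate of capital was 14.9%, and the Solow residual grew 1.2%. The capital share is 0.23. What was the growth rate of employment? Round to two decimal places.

Labor's share = 1 − 0.23 = 0.77.
gY = gA + 0.23×14.9 + 0.77×g.
0.77×g = 7.6 − 1.2 − 3.427 = 2.973.
g = 2.973 / 0.77 = 3.861%.

3.86%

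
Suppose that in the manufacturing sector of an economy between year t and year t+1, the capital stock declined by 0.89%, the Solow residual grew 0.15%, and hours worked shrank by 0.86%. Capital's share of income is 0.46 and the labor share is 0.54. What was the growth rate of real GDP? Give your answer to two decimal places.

-0.72%

Labor's share = 1 − 0.46 = 0.54.
The capital stock: 0.46 × (-0.89) = -0.4094 pp.
Hours worked: 0.54 × (-0.86) = -0.4644 pp.
Output growth = 0.15 + (-0.8738) = -0.7238%.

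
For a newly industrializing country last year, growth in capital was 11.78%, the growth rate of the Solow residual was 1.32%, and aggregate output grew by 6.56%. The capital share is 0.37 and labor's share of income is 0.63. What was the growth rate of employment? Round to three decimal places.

Labor's share = 1 − 0.37 = 0.63.
gY = gA + 0.37×11.78 + 0.63×g.
0.63×g = 6.56 − 1.32 − 4.3586 = 0.8814.
g = 0.8814 / 0.63 = 1.39905%.

1.399%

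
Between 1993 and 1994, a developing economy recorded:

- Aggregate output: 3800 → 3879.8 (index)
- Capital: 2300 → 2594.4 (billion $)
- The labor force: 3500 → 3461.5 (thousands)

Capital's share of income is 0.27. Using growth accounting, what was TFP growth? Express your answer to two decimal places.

Aggregate output growth = (3879.8 − 3800) / 3800 = 2.1%.
Capital growth = (2594.4 − 2300) / 2300 = 12.8%.
The labor force growth = (3461.5 − 3500) / 3500 = -1.1%.
Labor's share = 1 − 0.27 = 0.73.
Capital: 0.27 × 12.8 = 3.456 pp.
The labor force: 0.73 × (-1.1) = -0.803 pp.
TFP growth = 2.1 − 2.653 = -0.553%.

-0.55%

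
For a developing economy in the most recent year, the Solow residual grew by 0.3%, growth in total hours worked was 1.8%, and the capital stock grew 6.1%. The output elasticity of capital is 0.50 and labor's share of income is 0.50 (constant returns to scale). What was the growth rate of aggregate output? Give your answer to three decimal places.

4.250%

Labor's share = 1 − 0.5 = 0.5.
The capital stock: 0.5 × 6.1 = 3.05 pp.
Total hours worked: 0.5 × 1.8 = 0.9 pp.
Output growth = 0.3 + 3.95 = 4.25%.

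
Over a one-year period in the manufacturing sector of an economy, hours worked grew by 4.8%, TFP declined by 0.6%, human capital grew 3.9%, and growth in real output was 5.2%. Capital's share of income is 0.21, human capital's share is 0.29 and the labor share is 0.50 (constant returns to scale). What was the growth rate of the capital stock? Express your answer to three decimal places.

Labor's share = 1 − 0.21 − 0.29 = 0.5.
gY = gA + 0.29×3.9 + 0.5×4.8 + 0.21×g.
0.21×g = 5.2 + 0.6 − 3.531 = 2.269.
g = 2.269 / 0.21 = 10.80476%.

10.805%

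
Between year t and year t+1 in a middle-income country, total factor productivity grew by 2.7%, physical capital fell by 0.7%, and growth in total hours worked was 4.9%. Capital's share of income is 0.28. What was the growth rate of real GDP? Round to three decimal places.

Labor's share = 1 − 0.28 = 0.72.
Physical capital: 0.28 × (-0.7) = -0.196 pp.
Total hours worked: 0.72 × 4.9 = 3.528 pp.
Output growth = 2.7 + 3.332 = 6.032%.

6.032%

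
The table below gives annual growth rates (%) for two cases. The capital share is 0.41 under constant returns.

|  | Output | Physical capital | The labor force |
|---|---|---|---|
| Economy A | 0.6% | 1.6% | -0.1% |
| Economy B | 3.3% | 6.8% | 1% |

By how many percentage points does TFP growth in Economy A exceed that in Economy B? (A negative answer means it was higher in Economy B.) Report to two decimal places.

Labor's share = 1 − 0.41 = 0.59.
Economy A: TFP = 0.6 − 0.656 + 0.059 = 0.003%.
Economy B: TFP = 3.3 − 2.788 − 0.59 = -0.078%.
Difference = 0.003 − (-0.078) = 0.081 pp.

0.08 percentage points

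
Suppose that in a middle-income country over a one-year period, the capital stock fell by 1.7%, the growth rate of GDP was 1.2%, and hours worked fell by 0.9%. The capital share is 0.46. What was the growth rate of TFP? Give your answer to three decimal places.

Labor's share = 1 − 0.46 = 0.54.
The capital stock: 0.46 × (-1.7) = -0.782 pp.
Hours worked: 0.54 × (-0.9) = -0.486 pp.
TFP growth = 1.2 + 1.268 = 2.468%.

2.468%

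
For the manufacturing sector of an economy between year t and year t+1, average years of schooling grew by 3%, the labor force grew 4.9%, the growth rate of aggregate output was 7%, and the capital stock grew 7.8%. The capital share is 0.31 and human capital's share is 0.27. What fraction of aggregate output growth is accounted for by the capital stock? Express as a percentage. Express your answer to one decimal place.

The capital stock contributed 0.31 × 7.8 = 2.418 pp.
Share of growth = 2.418 / 7 × 100 = 34.543%.

The capital stock accounted for 34.5% of growth.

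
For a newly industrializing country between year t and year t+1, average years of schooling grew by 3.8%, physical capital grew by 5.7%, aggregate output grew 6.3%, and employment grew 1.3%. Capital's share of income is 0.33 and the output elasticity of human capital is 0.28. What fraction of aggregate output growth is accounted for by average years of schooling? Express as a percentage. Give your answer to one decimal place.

16.9%

Average years of schooling contributed 0.28 × 3.8 = 1.064 pp.
Share of growth = 1.064 / 6.3 × 100 = 16.889%.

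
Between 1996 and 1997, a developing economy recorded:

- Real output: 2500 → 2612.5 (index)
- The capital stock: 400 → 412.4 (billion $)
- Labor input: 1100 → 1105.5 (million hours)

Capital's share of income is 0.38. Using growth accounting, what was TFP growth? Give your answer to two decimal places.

3.01%

Real output growth = (2612.5 − 2500) / 2500 = 4.5%.
The capital stock growth = (412.4 − 400) / 400 = 3.1%.
Labor input growth = (1105.5 − 1100) / 1100 = 0.5%.
Labor's share = 1 − 0.38 = 0.62.
The capital stock: 0.38 × 3.1 = 1.178 pp.
Labor input: 0.62 × 0.5 = 0.31 pp.
TFP growth = 4.5 − 1.488 = 3.012%.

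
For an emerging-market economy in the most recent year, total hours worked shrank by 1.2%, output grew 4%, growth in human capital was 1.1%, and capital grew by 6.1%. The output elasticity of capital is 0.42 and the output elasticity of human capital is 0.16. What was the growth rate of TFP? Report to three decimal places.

1.766%

Labor's share = 1 − 0.42 − 0.16 = 0.42.
Capital: 0.42 × 6.1 = 2.562 pp.
Human capital: 0.16 × 1.1 = 0.176 pp.
Total hours worked: 0.42 × (-1.2) = -0.504 pp.
TFP growth = 4 − 2.234 = 1.766%.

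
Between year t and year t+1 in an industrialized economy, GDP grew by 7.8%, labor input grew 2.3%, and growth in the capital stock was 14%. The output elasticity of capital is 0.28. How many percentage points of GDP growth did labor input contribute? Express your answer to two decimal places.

1.66

Labor's share = 1 − 0.28 = 0.72.
Contribution = share × growth = 0.72 × 2.3 = 1.656 pp.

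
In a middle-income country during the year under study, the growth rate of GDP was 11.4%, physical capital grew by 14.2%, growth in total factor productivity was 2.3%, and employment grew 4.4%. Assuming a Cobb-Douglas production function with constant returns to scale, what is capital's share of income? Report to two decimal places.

gY = gA + α·gK + (1−α)·gL, so gY − gA − gL = α(gK − gL).
11.4 − 2.3 − 4.4 = α × (14.2 − 4.4).
4.7 = 9.8 α, so α = 0.4796.

α = 0.48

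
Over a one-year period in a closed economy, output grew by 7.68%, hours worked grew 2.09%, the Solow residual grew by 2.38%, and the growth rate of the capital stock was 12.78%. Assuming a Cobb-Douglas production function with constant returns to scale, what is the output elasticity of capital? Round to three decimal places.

0.300

gY = gA + α·gK + (1−α)·gL, so gY − gA − gL = α(gK − gL).
7.68 − 2.38 − 2.09 = α × (12.78 − 2.09).
3.21 = 10.69 α, so α = 0.30028.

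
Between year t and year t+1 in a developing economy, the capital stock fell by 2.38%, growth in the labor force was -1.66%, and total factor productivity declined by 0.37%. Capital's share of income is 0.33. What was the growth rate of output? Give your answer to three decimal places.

Labor's share = 1 − 0.33 = 0.67.
The capital stock: 0.33 × (-2.38) = -0.7854 pp.
The labor force: 0.67 × (-1.66) = -1.1122 pp.
Output growth = -0.37 + (-1.8976) = -2.2676%.

-2.268%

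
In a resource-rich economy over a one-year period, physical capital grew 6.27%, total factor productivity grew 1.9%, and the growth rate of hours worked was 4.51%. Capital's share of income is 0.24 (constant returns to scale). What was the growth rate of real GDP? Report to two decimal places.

6.83%

Labor's share = 1 − 0.24 = 0.76.
Physical capital: 0.24 × 6.27 = 1.5048 pp.
Hours worked: 0.76 × 4.51 = 3.4276 pp.
Output growth = 1.9 + 4.9324 = 6.8324%.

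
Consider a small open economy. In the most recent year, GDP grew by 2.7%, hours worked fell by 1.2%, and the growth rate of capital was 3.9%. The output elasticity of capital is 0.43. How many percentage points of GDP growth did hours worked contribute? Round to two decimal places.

-0.68 percentage points

Labor's share = 1 − 0.43 = 0.57.
Contribution = share × growth = 0.57 × (-1.2) = -0.684 pp.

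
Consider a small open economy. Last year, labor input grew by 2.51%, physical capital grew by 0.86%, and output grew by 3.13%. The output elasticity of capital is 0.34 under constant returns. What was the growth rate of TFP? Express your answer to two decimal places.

Labor's share = 1 − 0.34 = 0.66.
Physical capital: 0.34 × 0.86 = 0.2924 pp.
Labor input: 0.66 × 2.51 = 1.6566 pp.
TFP growth = 3.13 − 1.949 = 1.181%.

1.18%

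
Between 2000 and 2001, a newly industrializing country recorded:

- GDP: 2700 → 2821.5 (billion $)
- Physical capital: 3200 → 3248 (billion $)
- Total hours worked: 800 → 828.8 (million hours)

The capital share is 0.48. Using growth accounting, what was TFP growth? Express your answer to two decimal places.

TFP growth was 1.91%.

GDP growth = (2821.5 − 2700) / 2700 = 4.5%.
Physical capital growth = (3248 − 3200) / 3200 = 1.5%.
Total hours worked growth = (828.8 − 800) / 800 = 3.6%.
Labor's share = 1 − 0.48 = 0.52.
Physical capital: 0.48 × 1.5 = 0.72 pp.
Total hours worked: 0.52 × 3.6 = 1.872 pp.
TFP growth = 4.5 − 2.592 = 1.908%.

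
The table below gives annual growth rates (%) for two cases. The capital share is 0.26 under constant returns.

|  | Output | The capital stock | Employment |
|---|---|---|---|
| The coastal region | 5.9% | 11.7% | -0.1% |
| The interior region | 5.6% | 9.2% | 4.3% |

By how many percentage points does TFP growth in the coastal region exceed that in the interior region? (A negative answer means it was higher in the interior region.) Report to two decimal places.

2.91 percentage points

Labor's share = 1 − 0.26 = 0.74.
The coastal region: TFP = 5.9 − 3.042 + 0.074 = 2.932%.
The interior region: TFP = 5.6 − 2.392 − 3.182 = 0.026%.
Difference = 2.932 − (0.026) = 2.906 pp.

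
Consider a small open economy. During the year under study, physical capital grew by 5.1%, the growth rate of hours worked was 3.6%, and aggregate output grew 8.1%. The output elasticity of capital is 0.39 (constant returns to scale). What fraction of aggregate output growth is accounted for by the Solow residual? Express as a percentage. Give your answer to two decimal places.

48.33%

Labor's share = 1 − 0.39 = 0.61.
Physical capital: 0.39 × 5.1 = 1.989 pp.
Hours worked: 0.61 × 3.6 = 2.196 pp.
TFP growth = 8.1 − 4.185 = 3.915%.
TFP share of growth = 3.915 / 8.1 × 100 = 48.3333%.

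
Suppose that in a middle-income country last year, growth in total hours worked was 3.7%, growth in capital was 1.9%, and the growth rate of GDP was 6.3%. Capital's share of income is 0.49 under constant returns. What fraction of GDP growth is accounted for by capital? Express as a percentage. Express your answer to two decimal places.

Capital accounted for 14.78% of growth.

Capital contributed 0.49 × 1.9 = 0.931 pp.
Share of growth = 0.931 / 6.3 × 100 = 14.7778%.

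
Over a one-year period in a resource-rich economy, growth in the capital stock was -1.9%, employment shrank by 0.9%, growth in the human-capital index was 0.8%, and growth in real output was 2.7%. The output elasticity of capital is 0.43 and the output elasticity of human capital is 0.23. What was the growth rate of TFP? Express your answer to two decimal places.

Labor's share = 1 − 0.43 − 0.23 = 0.34.
The capital stock: 0.43 × (-1.9) = -0.817 pp.
The human-capital index: 0.23 × 0.8 = 0.184 pp.
Employment: 0.34 × (-0.9) = -0.306 pp.
TFP growth = 2.7 + 0.939 = 3.639%.

3.64%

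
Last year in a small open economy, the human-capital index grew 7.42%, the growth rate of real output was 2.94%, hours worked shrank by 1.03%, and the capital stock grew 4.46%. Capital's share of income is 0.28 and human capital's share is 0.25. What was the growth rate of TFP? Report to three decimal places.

0.320%

Labor's share = 1 − 0.28 − 0.25 = 0.47.
The capital stock: 0.28 × 4.46 = 1.2488 pp.
The human-capital index: 0.25 × 7.42 = 1.855 pp.
Hours worked: 0.47 × (-1.03) = -0.4841 pp.
TFP growth = 2.94 − 2.6197 = 0.3203%.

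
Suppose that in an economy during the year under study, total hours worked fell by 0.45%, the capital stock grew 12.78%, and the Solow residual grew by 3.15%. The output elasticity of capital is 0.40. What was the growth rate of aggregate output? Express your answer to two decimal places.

Labor's share = 1 − 0.4 = 0.6.
The capital stock: 0.4 × 12.78 = 5.112 pp.
Total hours worked: 0.6 × (-0.45) = -0.27 pp.
Output growth = 3.15 + 4.842 = 7.992%.

7.99%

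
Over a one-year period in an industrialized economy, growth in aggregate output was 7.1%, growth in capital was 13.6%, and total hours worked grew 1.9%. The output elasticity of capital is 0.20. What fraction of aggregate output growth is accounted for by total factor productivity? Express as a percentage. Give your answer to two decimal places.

40.28%

Labor's share = 1 − 0.2 = 0.8.
Capital: 0.2 × 13.6 = 2.72 pp.
Total hours worked: 0.8 × 1.9 = 1.52 pp.
TFP growth = 7.1 − 4.24 = 2.86%.
TFP share of growth = 2.86 / 7.1 × 100 = 40.2817%.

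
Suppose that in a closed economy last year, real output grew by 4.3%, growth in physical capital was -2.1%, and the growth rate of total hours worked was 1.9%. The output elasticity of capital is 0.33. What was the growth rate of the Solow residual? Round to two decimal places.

Labor's share = 1 − 0.33 = 0.67.
Physical capital: 0.33 × (-2.1) = -0.693 pp.
Total hours worked: 0.67 × 1.9 = 1.273 pp.
TFP growth = 4.3 − 0.58 = 3.72%.

The Solow residual grew 3.72%.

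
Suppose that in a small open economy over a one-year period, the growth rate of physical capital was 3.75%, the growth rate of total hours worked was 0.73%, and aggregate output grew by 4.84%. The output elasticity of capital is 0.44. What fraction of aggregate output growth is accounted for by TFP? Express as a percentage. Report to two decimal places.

Labor's share = 1 − 0.44 = 0.56.
Physical capital: 0.44 × 3.75 = 1.65 pp.
Total hours worked: 0.56 × 0.73 = 0.4088 pp.
TFP growth = 4.84 − 2.0588 = 2.7812%.
TFP share of growth = 2.7812 / 4.84 × 100 = 57.4628%.

TFP accounted for 57.46% of growth.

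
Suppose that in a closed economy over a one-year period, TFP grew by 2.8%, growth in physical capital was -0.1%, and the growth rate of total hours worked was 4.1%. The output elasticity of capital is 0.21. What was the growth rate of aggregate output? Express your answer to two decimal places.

Labor's share = 1 − 0.21 = 0.79.
Physical capital: 0.21 × (-0.1) = -0.021 pp.
Total hours worked: 0.79 × 4.1 = 3.239 pp.
Output growth = 2.8 + 3.218 = 6.018%.

6.02%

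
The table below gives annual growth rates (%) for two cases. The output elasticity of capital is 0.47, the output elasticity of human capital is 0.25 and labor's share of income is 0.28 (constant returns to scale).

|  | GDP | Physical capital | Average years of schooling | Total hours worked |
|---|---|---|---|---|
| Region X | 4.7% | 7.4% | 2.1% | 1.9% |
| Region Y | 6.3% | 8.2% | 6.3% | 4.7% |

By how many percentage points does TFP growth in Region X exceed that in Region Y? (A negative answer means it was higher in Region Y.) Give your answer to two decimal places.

Labor's share = 1 − 0.47 − 0.25 = 0.28.
Region X: TFP = 4.7 − 3.478 − 0.525 − 0.532 = 0.165%.
Region Y: TFP = 6.3 − 3.854 − 1.575 − 1.316 = -0.445%.
Difference = 0.165 − (-0.445) = 0.61 pp.

0.61 percentage points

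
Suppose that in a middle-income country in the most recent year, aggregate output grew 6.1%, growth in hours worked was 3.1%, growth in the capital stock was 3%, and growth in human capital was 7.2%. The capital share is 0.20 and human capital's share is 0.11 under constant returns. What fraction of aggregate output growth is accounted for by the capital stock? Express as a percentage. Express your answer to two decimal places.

The capital stock accounted for 9.84% of growth.

The capital stock contributed 0.2 × 3 = 0.6 pp.
Share of growth = 0.6 / 6.1 × 100 = 9.8361%.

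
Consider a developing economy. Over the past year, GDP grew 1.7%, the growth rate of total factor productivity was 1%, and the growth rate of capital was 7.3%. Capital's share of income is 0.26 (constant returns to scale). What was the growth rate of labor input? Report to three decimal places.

-1.619%

Labor's share = 1 − 0.26 = 0.74.
gY = gA + 0.26×7.3 + 0.74×g.
0.74×g = 1.7 − 1 − 1.898 = -1.198.
g = -1.198 / 0.74 = -1.61892%.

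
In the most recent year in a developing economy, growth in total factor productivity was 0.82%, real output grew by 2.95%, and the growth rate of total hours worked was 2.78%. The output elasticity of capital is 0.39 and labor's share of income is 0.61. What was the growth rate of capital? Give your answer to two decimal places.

Labor's share = 1 − 0.39 = 0.61.
gY = gA + 0.61×2.78 + 0.39×g.
0.39×g = 2.95 − 0.82 − 1.6958 = 0.4342.
g = 0.4342 / 0.39 = 1.1133%.

1.11%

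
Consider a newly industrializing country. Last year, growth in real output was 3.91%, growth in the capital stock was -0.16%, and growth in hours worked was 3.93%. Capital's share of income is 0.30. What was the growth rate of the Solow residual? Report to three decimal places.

1.207%

Labor's share = 1 − 0.3 = 0.7.
The capital stock: 0.3 × (-0.16) = -0.048 pp.
Hours worked: 0.7 × 3.93 = 2.751 pp.
TFP growth = 3.91 − 2.703 = 1.207%.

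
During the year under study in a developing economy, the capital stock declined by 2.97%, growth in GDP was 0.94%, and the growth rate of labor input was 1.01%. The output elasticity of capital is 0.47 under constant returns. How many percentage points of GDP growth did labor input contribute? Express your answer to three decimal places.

Labor's share = 1 − 0.47 = 0.53.
Contribution = share × growth = 0.53 × 1.01 = 0.5353 pp.

0.535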